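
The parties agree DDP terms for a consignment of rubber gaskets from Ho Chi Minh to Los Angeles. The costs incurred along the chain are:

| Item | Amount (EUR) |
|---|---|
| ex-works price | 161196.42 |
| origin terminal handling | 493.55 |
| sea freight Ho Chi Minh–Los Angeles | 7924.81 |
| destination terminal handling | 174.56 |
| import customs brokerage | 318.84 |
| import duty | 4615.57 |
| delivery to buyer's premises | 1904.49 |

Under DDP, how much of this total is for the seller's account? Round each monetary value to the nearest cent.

Seller's account: EUR 176628.24

DDP: the seller bears all costs including import duty.
Seller's account: goods 161196.42 + origin terminal 493.55 + freight 7924.81 + destination terminal 174.56 + brokerage 318.84 + duty 4615.57 + delivery 1904.49 = 176628.24
Buyer's account: 0.00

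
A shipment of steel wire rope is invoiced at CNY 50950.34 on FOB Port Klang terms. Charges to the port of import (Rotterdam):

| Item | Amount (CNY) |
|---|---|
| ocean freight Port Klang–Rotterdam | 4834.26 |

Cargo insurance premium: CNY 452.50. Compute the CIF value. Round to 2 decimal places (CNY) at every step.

CIF = FOB price + freight + insurance
CIF = 50950.34 + 4834.26 + 452.50 = 56237.10

CIF value: CNY 56237.10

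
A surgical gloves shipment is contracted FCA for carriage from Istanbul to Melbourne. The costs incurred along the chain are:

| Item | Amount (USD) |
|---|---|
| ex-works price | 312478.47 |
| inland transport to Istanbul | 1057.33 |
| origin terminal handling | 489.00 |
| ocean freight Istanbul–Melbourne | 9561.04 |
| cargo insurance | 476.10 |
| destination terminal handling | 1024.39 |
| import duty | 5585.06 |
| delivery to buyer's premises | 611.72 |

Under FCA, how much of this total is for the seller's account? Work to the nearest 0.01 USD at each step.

Seller's account: USD 313535.80

FCA: the seller delivers export-cleared goods to the carrier; the buyer bears costs from that point.
Seller's account: goods 312478.47 + inland to port 1057.33 = 313535.80
Buyer's account: origin terminal 489.00 + freight 9561.04 + insurance 476.10 + destination terminal 1024.39 + duty 5585.06 + delivery 611.72 = 17747.31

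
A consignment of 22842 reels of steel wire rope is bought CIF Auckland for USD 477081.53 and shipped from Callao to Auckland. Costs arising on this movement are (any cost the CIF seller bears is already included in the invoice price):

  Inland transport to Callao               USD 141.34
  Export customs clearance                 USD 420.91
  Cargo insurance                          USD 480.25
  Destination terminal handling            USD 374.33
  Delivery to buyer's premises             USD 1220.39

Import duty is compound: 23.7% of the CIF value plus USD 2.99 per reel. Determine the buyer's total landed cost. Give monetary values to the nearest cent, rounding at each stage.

Total landed cost: USD 660042.15

CIF: the seller pays costs through ocean freight and marine insurance to the destination port.
Already in the invoice (seller's account under CIF): inland to port, export clearance, insurance — exclude.
The CIF price already equals the CIF value: 477081.53
Ad valorem component: 477081.53 × 23.7% = 113068.32
Specific component: 22842 × 2.99 = 68297.58
Import duty = 113068.32 + 68297.58 = 181365.90
Buyer bears: destination terminal 374.33 + delivery 1220.39 + duty 181365.90 = 182960.62
Landed cost = invoice 477081.53 + 182960.62 = 660042.15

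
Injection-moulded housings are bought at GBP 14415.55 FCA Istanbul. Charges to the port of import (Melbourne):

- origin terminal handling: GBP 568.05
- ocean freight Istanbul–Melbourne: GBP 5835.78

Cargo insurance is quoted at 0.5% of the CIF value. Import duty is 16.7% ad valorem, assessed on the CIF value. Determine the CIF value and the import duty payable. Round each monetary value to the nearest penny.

CIF value: GBP 20924.00; import duty: GBP 3494.31

Let C be the CIF value. C = FCA price + pre-shipment costs + freight + 0.5% × C
C − 0.5% × C = 14415.55 + 568.05 + 5835.78
0.995 × C = 20819.38
C = 20819.38 / 0.995 = 20924.00
Insurance premium = 0.5% × 20924.00 = 104.62
Import duty = 20924.00 × 16.7% = 3494.31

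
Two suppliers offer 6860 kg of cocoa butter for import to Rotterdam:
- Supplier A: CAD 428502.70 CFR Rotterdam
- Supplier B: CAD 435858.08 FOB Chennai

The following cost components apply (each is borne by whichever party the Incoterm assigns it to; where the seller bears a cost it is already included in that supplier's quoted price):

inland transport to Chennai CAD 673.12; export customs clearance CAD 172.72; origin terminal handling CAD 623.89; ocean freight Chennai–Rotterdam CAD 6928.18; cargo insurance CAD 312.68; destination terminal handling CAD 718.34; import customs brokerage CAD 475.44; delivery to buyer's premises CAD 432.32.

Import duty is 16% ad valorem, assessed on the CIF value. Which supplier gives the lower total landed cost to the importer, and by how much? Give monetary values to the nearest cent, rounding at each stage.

Supplier A (CFR):
CIF value = CFR price + insurance = 428502.70 + 312.68 = 428815.38
Import duty = 428815.38 × 16% = 68610.46
Buyer bears (A): 312.68 + 718.34 + 475.44 + 432.32 = 1938.78
Landed cost (A) = invoice 428502.70 + 1938.78 + duty 68610.46 = 499051.94
Supplier B (FOB):
CIF value = FOB price + freight + insurance = 435858.08 + 6928.18 + 312.68 = 443098.94
Import duty = 443098.94 × 16% = 70895.83
Buyer bears (B): 6928.18 + 312.68 + 718.34 + 475.44 + 432.32 = 8866.96
Landed cost (B) = invoice 435858.08 + 8866.96 + duty 70895.83 = 515620.87
Difference = |499051.94 − 515620.87| = 16568.93

Supplier A is cheaper by CAD 16568.93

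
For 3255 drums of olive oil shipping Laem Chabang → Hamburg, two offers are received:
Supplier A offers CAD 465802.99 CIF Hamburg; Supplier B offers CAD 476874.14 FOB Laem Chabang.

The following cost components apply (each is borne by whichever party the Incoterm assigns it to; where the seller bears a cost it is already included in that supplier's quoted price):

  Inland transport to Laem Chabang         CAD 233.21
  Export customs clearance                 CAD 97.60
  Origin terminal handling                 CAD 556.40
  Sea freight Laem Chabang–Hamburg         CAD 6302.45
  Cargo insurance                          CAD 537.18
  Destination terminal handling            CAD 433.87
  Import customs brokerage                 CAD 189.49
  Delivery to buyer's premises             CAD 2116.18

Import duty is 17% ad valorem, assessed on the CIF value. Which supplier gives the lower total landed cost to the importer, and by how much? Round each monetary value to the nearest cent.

Supplier A (CIF):
The CIF price already equals the CIF value: 465802.99
Import duty = 465802.99 × 17% = 79186.51
Buyer bears (A): 433.87 + 189.49 + 2116.18 = 2739.54
Landed cost (A) = invoice 465802.99 + 2739.54 + duty 79186.51 = 547729.04
Supplier B (FOB):
CIF value = FOB price + freight + insurance = 476874.14 + 6302.45 + 537.18 = 483713.77
Import duty = 483713.77 × 17% = 82231.34
Buyer bears (B): 6302.45 + 537.18 + 433.87 + 189.49 + 2116.18 = 9579.17
Landed cost (B) = invoice 476874.14 + 9579.17 + duty 82231.34 = 568684.65
Difference = |547729.04 − 568684.65| = 20955.61

Supplier A is cheaper by CAD 20955.61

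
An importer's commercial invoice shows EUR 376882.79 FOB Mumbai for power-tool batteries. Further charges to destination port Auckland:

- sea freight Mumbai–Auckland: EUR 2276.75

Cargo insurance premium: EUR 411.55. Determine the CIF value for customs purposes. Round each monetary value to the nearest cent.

CIF value: EUR 379571.09

CIF = FOB price + freight + insurance
CIF = 376882.79 + 2276.75 + 411.55 = 379571.09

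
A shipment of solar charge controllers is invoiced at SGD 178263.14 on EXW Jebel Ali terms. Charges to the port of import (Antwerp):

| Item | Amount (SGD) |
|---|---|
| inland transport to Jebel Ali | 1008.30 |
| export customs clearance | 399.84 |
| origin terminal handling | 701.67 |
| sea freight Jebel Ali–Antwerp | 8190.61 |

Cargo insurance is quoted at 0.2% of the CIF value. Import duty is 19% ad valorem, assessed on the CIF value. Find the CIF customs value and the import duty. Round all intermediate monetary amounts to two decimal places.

Let C be the CIF value. C = EXW price + pre-shipment costs + freight + 0.2% × C
C − 0.2% × C = 178263.14 + 1008.30 + 399.84 + 701.67 + 8190.61
0.998 × C = 188563.56
C = 188563.56 / 0.998 = 188941.44
Insurance premium = 0.2% × 188941.44 = 377.88
Import duty = 188941.44 × 19% = 35898.87

CIF value: SGD 188941.44; import duty: SGD 35898.87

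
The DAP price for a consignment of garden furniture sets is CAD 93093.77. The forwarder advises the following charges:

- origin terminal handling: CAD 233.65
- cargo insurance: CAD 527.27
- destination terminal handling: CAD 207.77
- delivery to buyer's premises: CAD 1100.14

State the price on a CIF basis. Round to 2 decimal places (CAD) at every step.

CIF price: CAD 91785.86

Not relevant to the conversion: insurance, origin terminal — on the seller under both DAP and CIF; already in the DAP price and stays in the CIF price.
From DAP to CIF, the seller no longer bears: destination terminal, delivery.
CIF price = 93093.77 − 207.77 − 1100.14 = 91785.86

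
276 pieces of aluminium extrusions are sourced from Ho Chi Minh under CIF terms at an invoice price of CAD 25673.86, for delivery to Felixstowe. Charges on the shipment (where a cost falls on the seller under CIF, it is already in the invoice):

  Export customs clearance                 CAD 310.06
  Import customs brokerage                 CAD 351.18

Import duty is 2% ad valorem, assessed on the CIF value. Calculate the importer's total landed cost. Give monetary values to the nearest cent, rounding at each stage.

CIF: the seller pays costs through ocean freight and marine insurance to the destination port.
Already in the invoice (seller's account under CIF): export clearance — exclude.
The CIF price already equals the CIF value: 25673.86
Import duty = 25673.86 × 2% = 513.48
Buyer bears: brokerage 351.18 + duty 513.48 = 864.66
Landed cost = invoice 25673.86 + 864.66 = 26538.52

Total landed cost: CAD 26538.52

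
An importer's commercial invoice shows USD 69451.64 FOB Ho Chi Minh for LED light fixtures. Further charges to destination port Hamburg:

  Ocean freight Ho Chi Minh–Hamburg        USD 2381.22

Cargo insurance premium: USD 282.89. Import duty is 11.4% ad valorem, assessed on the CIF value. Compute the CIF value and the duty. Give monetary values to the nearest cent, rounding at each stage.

CIF value: USD 72115.75; import duty: USD 8221.20

CIF = FOB price + freight + insurance
CIF = 69451.64 + 2381.22 + 282.89 = 72115.75
Import duty = 72115.75 × 11.4% = 8221.20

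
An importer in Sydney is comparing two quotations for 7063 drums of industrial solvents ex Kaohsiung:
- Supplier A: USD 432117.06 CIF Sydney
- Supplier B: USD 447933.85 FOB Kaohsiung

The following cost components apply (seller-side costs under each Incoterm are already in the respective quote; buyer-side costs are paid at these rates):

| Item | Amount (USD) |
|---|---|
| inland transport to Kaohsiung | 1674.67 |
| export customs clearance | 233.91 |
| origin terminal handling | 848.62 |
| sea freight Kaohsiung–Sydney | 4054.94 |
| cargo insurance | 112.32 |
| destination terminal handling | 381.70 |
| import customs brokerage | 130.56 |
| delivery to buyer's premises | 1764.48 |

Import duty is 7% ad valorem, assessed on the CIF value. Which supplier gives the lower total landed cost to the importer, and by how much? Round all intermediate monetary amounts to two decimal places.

Supplier A (CIF):
The CIF price already equals the CIF value: 432117.06
Import duty = 432117.06 × 7% = 30248.19
Buyer bears (A): 381.70 + 130.56 + 1764.48 = 2276.74
Landed cost (A) = invoice 432117.06 + 2276.74 + duty 30248.19 = 464641.99
Supplier B (FOB):
CIF value = FOB price + freight + insurance = 447933.85 + 4054.94 + 112.32 = 452101.11
Import duty = 452101.11 × 7% = 31647.08
Buyer bears (B): 4054.94 + 112.32 + 381.70 + 130.56 + 1764.48 = 6444.00
Landed cost (B) = invoice 447933.85 + 6444.00 + duty 31647.08 = 486024.93
Difference = |464641.99 − 486024.93| = 21382.94

Supplier A is cheaper by USD 21382.94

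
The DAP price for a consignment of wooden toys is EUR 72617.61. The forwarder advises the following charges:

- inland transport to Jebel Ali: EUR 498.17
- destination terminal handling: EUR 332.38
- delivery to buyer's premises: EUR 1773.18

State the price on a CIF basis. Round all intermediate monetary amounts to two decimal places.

Not relevant to the conversion: inland to port — on the seller under both DAP and CIF; already in the DAP price and stays in the CIF price.
From DAP to CIF, the seller no longer bears: destination terminal, delivery.
CIF price = 72617.61 − 332.38 − 1773.18 = 70512.05

CIF price: EUR 70512.05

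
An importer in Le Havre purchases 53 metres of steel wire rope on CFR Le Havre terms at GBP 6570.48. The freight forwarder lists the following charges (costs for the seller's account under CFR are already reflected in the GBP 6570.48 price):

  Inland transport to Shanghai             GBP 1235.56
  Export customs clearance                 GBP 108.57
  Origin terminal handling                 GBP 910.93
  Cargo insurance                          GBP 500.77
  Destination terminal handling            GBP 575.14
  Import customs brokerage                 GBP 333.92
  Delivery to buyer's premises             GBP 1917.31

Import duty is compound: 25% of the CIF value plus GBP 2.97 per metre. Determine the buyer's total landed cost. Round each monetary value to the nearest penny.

Total landed cost: GBP 11822.84

CFR: the seller pays costs through ocean freight to the destination port, but not insurance.
Already in the invoice (seller's account under CFR): inland to port, export clearance, origin terminal — exclude.
CIF value = CFR price + insurance = 6570.48 + 500.77 = 7071.25
Ad valorem component: 7071.25 × 25% = 1767.81
Specific component: 53 × 2.97 = 157.41
Import duty = 1767.81 + 157.41 = 1925.22
Buyer bears: insurance 500.77 + destination terminal 575.14 + brokerage 333.92 + delivery 1917.31 + duty 1925.22 = 5252.36
Landed cost = invoice 6570.48 + 5252.36 = 11822.84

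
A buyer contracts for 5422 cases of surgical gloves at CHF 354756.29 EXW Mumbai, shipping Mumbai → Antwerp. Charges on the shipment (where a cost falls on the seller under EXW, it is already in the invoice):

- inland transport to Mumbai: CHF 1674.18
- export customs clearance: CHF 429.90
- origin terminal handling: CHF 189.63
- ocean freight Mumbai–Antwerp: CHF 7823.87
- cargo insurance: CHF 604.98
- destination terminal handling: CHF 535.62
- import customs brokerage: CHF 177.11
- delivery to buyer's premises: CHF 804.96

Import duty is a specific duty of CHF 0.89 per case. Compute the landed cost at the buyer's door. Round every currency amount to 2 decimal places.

EXW: the seller makes goods available at their premises; the buyer bears all onward costs.
CIF value = EXW price + inland to port + export clearance + origin terminal + freight + insurance = 354756.29 + 1674.18 + 429.90 + 189.63 + 7823.87 + 604.98 = 365478.85
Import duty = 5422 × 0.89 = 4825.58
Buyer bears: inland to port 1674.18 + export clearance 429.90 + origin terminal 189.63 + freight 7823.87 + insurance 604.98 + destination terminal 535.62 + brokerage 177.11 + delivery 804.96 + duty 4825.58 = 17065.83
Landed cost = invoice 354756.29 + 17065.83 = 371822.12

Total landed cost: CHF 371822.12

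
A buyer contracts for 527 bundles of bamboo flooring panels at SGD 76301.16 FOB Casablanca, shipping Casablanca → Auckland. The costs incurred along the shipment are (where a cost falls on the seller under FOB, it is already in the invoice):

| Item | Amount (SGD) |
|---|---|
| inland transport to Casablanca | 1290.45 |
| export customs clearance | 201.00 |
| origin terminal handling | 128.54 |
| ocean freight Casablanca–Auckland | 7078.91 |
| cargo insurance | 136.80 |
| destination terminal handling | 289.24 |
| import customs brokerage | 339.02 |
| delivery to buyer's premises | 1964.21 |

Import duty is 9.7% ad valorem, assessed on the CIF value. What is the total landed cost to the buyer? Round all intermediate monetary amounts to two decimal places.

FOB: the seller bears costs until goods are on board at the origin port; the buyer bears freight, insurance and all costs thereafter.
Already in the invoice (seller's account under FOB): inland to port, export clearance, origin terminal — exclude.
CIF value = FOB price + freight + insurance = 76301.16 + 7078.91 + 136.80 = 83516.87
Import duty = 83516.87 × 9.7% = 8101.14
Buyer bears: freight 7078.91 + insurance 136.80 + destination terminal 289.24 + brokerage 339.02 + delivery 1964.21 + duty 8101.14 = 17909.32
Landed cost = invoice 76301.16 + 17909.32 = 94210.48

Total landed cost: SGD 94210.48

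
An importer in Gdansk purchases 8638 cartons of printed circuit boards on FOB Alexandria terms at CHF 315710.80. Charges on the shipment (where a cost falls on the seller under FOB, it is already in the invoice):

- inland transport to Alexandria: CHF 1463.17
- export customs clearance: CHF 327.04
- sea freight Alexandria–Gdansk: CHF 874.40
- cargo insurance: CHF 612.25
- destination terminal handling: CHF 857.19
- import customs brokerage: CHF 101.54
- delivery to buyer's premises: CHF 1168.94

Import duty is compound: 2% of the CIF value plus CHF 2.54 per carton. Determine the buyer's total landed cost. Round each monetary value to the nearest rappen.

Total landed cost: CHF 347609.59

FOB: the seller bears costs until goods are on board at the origin port; the buyer bears freight, insurance and all costs thereafter.
Already in the invoice (seller's account under FOB): inland to port, export clearance — exclude.
CIF value = FOB price + freight + insurance = 315710.80 + 874.40 + 612.25 = 317197.45
Ad valorem component: 317197.45 × 2% = 6343.95
Specific component: 8638 × 2.54 = 21940.52
Import duty = 6343.95 + 21940.52 = 28284.47
Buyer bears: freight 874.40 + insurance 612.25 + destination terminal 857.19 + brokerage 101.54 + delivery 1168.94 + duty 28284.47 = 31898.79
Landed cost = invoice 315710.80 + 31898.79 = 347609.59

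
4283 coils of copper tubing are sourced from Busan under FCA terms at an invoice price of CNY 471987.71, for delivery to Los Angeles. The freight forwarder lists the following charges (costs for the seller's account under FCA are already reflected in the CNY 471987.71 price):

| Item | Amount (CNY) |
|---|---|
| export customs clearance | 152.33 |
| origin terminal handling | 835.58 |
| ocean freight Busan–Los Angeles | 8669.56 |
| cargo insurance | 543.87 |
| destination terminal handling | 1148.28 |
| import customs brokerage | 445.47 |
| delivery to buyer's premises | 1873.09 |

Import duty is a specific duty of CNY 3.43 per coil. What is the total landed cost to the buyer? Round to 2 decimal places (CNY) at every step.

Total landed cost: CNY 500194.25

FCA: the seller delivers export-cleared goods to the carrier; the buyer bears costs from that point.
Already in the invoice (seller's account under FCA): export clearance — exclude.
CIF value = FCA price + origin terminal + freight + insurance = 471987.71 + 835.58 + 8669.56 + 543.87 = 482036.72
Import duty = 4283 × 3.43 = 14690.69
Buyer bears: origin terminal 835.58 + freight 8669.56 + insurance 543.87 + destination terminal 1148.28 + brokerage 445.47 + delivery 1873.09 + duty 14690.69 = 28206.54
Landed cost = invoice 471987.71 + 28206.54 = 500194.25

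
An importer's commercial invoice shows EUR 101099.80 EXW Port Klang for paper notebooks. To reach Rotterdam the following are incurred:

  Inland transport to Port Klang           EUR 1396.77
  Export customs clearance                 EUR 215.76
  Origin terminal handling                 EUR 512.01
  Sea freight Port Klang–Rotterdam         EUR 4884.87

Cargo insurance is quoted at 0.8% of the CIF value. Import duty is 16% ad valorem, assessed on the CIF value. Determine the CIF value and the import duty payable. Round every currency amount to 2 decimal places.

Let C be the CIF value. C = EXW price + pre-shipment costs + freight + 0.8% × C
C − 0.8% × C = 101099.80 + 1396.77 + 215.76 + 512.01 + 4884.87
0.992 × C = 108109.21
C = 108109.21 / 0.992 = 108981.06
Insurance premium = 0.8% × 108981.06 = 871.85
Import duty = 108981.06 × 16% = 17436.97

CIF value: EUR 108981.06; import duty: EUR 17436.97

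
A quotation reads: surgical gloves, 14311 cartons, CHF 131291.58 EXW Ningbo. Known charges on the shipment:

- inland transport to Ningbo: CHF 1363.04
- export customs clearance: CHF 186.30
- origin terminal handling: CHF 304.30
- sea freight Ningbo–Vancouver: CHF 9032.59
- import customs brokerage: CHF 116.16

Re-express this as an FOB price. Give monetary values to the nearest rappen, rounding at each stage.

FOB price: CHF 133145.22

Not relevant to the conversion: brokerage, freight — on the buyer under both terms; not part of either seller's price.
From EXW to FOB, the seller additionally bears: inland to port, export clearance, origin terminal.
FOB price = 131291.58 + 1363.04 + 186.30 + 304.30 = 133145.22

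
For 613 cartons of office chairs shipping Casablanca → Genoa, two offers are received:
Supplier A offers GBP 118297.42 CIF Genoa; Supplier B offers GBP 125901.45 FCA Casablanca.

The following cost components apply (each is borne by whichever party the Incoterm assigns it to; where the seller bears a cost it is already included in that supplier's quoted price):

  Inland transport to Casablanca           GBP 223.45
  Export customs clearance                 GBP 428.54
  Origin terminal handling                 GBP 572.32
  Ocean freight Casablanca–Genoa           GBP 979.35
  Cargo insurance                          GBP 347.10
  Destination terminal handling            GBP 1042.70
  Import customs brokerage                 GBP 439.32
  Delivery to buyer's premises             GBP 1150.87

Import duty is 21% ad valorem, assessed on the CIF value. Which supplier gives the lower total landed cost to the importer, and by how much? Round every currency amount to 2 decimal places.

Supplier A is cheaper by GBP 11498.39

Supplier A (CIF):
The CIF price already equals the CIF value: 118297.42
Import duty = 118297.42 × 21% = 24842.46
Buyer bears (A): 1042.70 + 439.32 + 1150.87 = 2632.89
Landed cost (A) = invoice 118297.42 + 2632.89 + duty 24842.46 = 145772.77
Supplier B (FCA):
CIF value = FCA price + origin terminal + freight + insurance = 125901.45 + 572.32 + 979.35 + 347.10 = 127800.22
Import duty = 127800.22 × 21% = 26838.05
Buyer bears (B): 572.32 + 979.35 + 347.10 + 1042.70 + 439.32 + 1150.87 = 4531.66
Landed cost (B) = invoice 125901.45 + 4531.66 + duty 26838.05 = 157271.16
Difference = |145772.77 − 157271.16| = 11498.39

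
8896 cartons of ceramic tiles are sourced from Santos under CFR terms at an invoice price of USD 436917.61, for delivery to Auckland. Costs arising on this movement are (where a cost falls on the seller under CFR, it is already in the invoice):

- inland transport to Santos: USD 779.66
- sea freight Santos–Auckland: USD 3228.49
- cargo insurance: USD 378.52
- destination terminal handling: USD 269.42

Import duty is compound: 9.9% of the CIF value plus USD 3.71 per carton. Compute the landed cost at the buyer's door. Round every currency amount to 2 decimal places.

CFR: the seller pays costs through ocean freight to the destination port, but not insurance.
Already in the invoice (seller's account under CFR): inland to port, freight — exclude.
CIF value = CFR price + insurance = 436917.61 + 378.52 = 437296.13
Ad valorem component: 437296.13 × 9.9% = 43292.32
Specific component: 8896 × 3.71 = 33004.16
Import duty = 43292.32 + 33004.16 = 76296.48
Buyer bears: insurance 378.52 + destination terminal 269.42 + duty 76296.48 = 76944.42
Landed cost = invoice 436917.61 + 76944.42 = 513862.03

Total landed cost: USD 513862.03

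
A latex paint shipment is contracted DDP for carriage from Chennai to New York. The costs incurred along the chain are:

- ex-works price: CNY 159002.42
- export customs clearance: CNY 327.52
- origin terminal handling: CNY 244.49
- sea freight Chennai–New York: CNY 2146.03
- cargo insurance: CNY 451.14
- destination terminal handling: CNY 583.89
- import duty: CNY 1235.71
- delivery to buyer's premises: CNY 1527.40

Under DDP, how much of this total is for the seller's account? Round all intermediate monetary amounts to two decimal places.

DDP: the seller bears all costs including import duty.
Seller's account: goods 159002.42 + export clearance 327.52 + origin terminal 244.49 + freight 2146.03 + insurance 451.14 + destination terminal 583.89 + duty 1235.71 + delivery 1527.40 = 165518.60
Buyer's account: 0.00

Seller's account: CNY 165518.60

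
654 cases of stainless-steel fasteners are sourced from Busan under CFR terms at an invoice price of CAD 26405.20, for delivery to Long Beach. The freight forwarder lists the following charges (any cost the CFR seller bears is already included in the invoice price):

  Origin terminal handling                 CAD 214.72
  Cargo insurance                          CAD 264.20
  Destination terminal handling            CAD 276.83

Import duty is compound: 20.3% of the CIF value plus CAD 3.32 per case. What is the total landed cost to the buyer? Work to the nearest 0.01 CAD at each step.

CFR: the seller pays costs through ocean freight to the destination port, but not insurance.
Already in the invoice (seller's account under CFR): origin terminal — exclude.
CIF value = CFR price + insurance = 26405.20 + 264.20 = 26669.40
Ad valorem component: 26669.40 × 20.3% = 5413.89
Specific component: 654 × 3.32 = 2171.28
Import duty = 5413.89 + 2171.28 = 7585.17
Buyer bears: insurance 264.20 + destination terminal 276.83 + duty 7585.17 = 8126.20
Landed cost = invoice 26405.20 + 8126.20 = 34531.40

Total landed cost: CAD 34531.40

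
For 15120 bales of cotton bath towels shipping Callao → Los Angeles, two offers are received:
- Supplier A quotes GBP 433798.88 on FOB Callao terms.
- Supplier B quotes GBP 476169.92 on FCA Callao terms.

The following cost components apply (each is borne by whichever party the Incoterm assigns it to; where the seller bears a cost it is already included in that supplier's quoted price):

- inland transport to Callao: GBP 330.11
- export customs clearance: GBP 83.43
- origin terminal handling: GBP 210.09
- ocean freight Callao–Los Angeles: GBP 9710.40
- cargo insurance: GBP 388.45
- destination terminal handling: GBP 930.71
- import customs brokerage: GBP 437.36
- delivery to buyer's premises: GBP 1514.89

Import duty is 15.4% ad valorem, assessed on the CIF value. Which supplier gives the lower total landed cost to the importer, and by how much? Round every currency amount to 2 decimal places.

Supplier A (FOB):
CIF value = FOB price + freight + insurance = 433798.88 + 9710.40 + 388.45 = 443897.73
Import duty = 443897.73 × 15.4% = 68360.25
Buyer bears (A): 9710.40 + 388.45 + 930.71 + 437.36 + 1514.89 = 12981.81
Landed cost (A) = invoice 433798.88 + 12981.81 + duty 68360.25 = 515140.94
Supplier B (FCA):
CIF value = FCA price + origin terminal + freight + insurance = 476169.92 + 210.09 + 9710.40 + 388.45 = 486478.86
Import duty = 486478.86 × 15.4% = 74917.74
Buyer bears (B): 210.09 + 9710.40 + 388.45 + 930.71 + 437.36 + 1514.89 = 13191.90
Landed cost (B) = invoice 476169.92 + 13191.90 + duty 74917.74 = 564279.56
Difference = |515140.94 − 564279.56| = 49138.62

Supplier A is cheaper by GBP 49138.62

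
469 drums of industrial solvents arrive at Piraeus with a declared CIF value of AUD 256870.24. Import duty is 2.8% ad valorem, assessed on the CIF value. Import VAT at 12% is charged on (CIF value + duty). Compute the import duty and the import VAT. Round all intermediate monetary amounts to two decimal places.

Import duty = 256870.24 × 2.8% = 7192.37
VAT base = CIF + duty = 256870.24 + 7192.37 = 264062.61
Import VAT = 264062.61 × 12% = 31687.51

Import duty: AUD 7192.37; import VAT: AUD 31687.51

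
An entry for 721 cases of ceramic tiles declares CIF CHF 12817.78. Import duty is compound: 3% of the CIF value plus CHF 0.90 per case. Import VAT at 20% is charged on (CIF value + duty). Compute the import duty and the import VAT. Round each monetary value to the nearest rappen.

Ad valorem component: 12817.78 × 3% = 384.53
Specific component: 721 × 0.90 = 648.90
Import duty = 384.53 + 648.90 = 1033.43
VAT base = CIF + duty = 12817.78 + 1033.43 = 13851.21
Import VAT = 13851.21 × 20% = 2770.24

Import duty: CHF 1033.43; import VAT: CHF 2770.24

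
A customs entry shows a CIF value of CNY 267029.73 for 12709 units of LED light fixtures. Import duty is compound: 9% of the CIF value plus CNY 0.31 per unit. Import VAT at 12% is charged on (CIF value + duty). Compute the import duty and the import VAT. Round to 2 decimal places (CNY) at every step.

Import duty: CNY 27972.47; import VAT: CNY 35400.26

Ad valorem component: 267029.73 × 9% = 24032.68
Specific component: 12709 × 0.31 = 3939.79
Import duty = 24032.68 + 3939.79 = 27972.47
VAT base = CIF + duty = 267029.73 + 27972.47 = 295002.20
Import VAT = 295002.20 × 12% = 35400.26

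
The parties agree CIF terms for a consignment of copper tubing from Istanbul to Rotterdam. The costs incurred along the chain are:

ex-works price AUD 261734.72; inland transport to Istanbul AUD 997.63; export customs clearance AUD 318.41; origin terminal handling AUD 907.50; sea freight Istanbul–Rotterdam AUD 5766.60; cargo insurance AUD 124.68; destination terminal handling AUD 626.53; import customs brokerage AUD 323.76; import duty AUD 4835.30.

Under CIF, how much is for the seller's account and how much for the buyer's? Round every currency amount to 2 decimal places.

Seller: AUD 269849.54; buyer: AUD 5785.59

CIF: the seller pays costs through ocean freight and marine insurance to the destination port.
Seller's account: goods 261734.72 + inland to port 997.63 + export clearance 318.41 + origin terminal 907.50 + freight 5766.60 + insurance 124.68 = 269849.54
Buyer's account: destination terminal 626.53 + brokerage 323.76 + duty 4835.30 = 5785.59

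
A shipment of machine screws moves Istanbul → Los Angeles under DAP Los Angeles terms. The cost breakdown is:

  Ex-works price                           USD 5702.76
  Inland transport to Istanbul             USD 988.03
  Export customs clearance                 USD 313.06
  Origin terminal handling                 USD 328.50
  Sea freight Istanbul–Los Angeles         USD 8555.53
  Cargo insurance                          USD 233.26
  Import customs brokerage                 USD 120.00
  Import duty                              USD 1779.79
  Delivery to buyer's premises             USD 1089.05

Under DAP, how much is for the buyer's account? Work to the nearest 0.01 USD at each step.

DAP: the seller bears all costs to the named destination except import duty and clearance.
Seller's account: goods 5702.76 + inland to port 988.03 + export clearance 313.06 + origin terminal 328.50 + freight 8555.53 + insurance 233.26 + delivery 1089.05 = 17210.19
Buyer's account: brokerage 120.00 + duty 1779.79 = 1899.79

Buyer's account: USD 1899.79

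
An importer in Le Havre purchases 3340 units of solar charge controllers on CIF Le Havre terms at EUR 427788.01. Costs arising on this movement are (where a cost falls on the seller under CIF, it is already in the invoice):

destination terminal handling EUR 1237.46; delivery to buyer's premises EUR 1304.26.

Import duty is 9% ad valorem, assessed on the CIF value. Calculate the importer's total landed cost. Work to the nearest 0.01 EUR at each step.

Total landed cost: EUR 468830.65

CIF: the seller pays costs through ocean freight and marine insurance to the destination port.
The CIF price already equals the CIF value: 427788.01
Import duty = 427788.01 × 9% = 38500.92
Buyer bears: destination terminal 1237.46 + delivery 1304.26 + duty 38500.92 = 41042.64
Landed cost = invoice 427788.01 + 41042.64 = 468830.65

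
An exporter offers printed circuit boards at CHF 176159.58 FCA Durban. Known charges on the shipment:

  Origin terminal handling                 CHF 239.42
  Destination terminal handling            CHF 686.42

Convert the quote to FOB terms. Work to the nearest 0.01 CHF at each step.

FOB price: CHF 176399.00

Not relevant to the conversion: destination terminal — on the buyer under both terms; not part of either seller's price.
From FCA to FOB, the seller additionally bears: origin terminal.
FOB price = 176159.58 + 239.42 = 176399.00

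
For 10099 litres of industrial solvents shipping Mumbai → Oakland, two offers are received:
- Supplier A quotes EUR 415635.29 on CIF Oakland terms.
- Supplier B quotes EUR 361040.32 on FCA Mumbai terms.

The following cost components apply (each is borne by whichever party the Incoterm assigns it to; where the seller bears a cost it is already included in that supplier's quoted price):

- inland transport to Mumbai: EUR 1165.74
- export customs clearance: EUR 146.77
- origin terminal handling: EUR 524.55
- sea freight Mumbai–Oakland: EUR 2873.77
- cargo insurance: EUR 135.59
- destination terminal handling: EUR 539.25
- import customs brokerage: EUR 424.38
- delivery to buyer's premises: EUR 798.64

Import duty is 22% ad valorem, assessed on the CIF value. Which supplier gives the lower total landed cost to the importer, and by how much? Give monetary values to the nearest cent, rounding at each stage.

Supplier A (CIF):
The CIF price already equals the CIF value: 415635.29
Import duty = 415635.29 × 22% = 91439.76
Buyer bears (A): 539.25 + 424.38 + 798.64 = 1762.27
Landed cost (A) = invoice 415635.29 + 1762.27 + duty 91439.76 = 508837.32
Supplier B (FCA):
CIF value = FCA price + origin terminal + freight + insurance = 361040.32 + 524.55 + 2873.77 + 135.59 = 364574.23
Import duty = 364574.23 × 22% = 80206.33
Buyer bears (B): 524.55 + 2873.77 + 135.59 + 539.25 + 424.38 + 798.64 = 5296.18
Landed cost (B) = invoice 361040.32 + 5296.18 + duty 80206.33 = 446542.83
Difference = |508837.32 − 446542.83| = 62294.49

Supplier B is cheaper by EUR 62294.49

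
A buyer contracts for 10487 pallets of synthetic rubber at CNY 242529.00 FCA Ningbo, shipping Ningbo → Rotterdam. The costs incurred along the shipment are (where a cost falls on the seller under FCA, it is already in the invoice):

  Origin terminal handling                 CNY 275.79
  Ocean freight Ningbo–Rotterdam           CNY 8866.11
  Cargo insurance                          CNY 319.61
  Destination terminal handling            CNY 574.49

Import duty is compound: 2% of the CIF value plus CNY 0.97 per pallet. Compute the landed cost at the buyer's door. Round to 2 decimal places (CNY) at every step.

Total landed cost: CNY 267777.20

FCA: the seller delivers export-cleared goods to the carrier; the buyer bears costs from that point.
CIF value = FCA price + origin terminal + freight + insurance = 242529.00 + 275.79 + 8866.11 + 319.61 = 251990.51
Ad valorem component: 251990.51 × 2% = 5039.81
Specific component: 10487 × 0.97 = 10172.39
Import duty = 5039.81 + 10172.39 = 15212.20
Buyer bears: origin terminal 275.79 + freight 8866.11 + insurance 319.61 + destination terminal 574.49 + duty 15212.20 = 25248.20
Landed cost = invoice 242529.00 + 25248.20 = 267777.20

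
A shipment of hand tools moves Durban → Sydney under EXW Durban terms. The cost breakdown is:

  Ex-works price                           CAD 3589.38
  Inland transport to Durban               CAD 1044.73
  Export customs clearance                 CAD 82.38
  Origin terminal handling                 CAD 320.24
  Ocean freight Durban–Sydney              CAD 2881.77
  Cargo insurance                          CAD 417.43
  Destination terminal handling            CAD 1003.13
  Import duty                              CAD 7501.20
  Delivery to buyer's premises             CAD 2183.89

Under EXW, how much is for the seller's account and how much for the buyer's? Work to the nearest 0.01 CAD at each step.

EXW: the seller makes goods available at their premises; the buyer bears all onward costs.
Seller's account: goods 3589.38 = 3589.38
Buyer's account: inland to port 1044.73 + export clearance 82.38 + origin terminal 320.24 + freight 2881.77 + insurance 417.43 + destination terminal 1003.13 + duty 7501.20 + delivery 2183.89 = 15434.77

Seller: CAD 3589.38; buyer: CAD 15434.77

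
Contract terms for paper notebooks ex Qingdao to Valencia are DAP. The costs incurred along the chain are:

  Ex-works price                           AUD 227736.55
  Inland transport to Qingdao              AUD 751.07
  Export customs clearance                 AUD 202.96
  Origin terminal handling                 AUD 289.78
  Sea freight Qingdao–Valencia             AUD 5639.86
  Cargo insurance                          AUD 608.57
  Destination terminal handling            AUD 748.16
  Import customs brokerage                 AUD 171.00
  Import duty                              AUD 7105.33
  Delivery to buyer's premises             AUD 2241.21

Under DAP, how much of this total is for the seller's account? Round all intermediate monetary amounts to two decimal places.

DAP: the seller bears all costs to the named destination except import duty and clearance.
Seller's account: goods 227736.55 + inland to port 751.07 + export clearance 202.96 + origin terminal 289.78 + freight 5639.86 + insurance 608.57 + destination terminal 748.16 + delivery 2241.21 = 238218.16
Buyer's account: brokerage 171.00 + duty 7105.33 = 7276.33

Seller's account: AUD 238218.16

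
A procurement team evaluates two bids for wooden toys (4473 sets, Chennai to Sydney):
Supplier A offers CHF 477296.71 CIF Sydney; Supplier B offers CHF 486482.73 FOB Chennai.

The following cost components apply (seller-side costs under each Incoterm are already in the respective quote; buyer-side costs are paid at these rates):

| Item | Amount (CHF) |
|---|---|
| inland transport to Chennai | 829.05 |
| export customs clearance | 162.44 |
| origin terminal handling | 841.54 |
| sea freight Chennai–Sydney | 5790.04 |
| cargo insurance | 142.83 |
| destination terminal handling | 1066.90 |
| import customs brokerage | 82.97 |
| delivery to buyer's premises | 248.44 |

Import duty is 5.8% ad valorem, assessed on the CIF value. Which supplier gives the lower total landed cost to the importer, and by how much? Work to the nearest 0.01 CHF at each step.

Supplier A is cheaper by CHF 15995.78

Supplier A (CIF):
The CIF price already equals the CIF value: 477296.71
Import duty = 477296.71 × 5.8% = 27683.21
Buyer bears (A): 1066.90 + 82.97 + 248.44 = 1398.31
Landed cost (A) = invoice 477296.71 + 1398.31 + duty 27683.21 = 506378.23
Supplier B (FOB):
CIF value = FOB price + freight + insurance = 486482.73 + 5790.04 + 142.83 = 492415.60
Import duty = 492415.60 × 5.8% = 28560.10
Buyer bears (B): 5790.04 + 142.83 + 1066.90 + 82.97 + 248.44 = 7331.18
Landed cost (B) = invoice 486482.73 + 7331.18 + duty 28560.10 = 522374.01
Difference = |506378.23 − 522374.01| = 15995.78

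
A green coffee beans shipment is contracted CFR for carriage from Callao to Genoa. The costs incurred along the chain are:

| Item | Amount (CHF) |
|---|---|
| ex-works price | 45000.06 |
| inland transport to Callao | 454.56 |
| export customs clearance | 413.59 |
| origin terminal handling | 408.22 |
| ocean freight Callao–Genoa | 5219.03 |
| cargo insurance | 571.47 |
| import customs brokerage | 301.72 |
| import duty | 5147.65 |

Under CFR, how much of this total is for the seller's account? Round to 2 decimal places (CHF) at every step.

Seller's account: CHF 51495.46

CFR: the seller pays costs through ocean freight to the destination port, but not insurance.
Seller's account: goods 45000.06 + inland to port 454.56 + export clearance 413.59 + origin terminal 408.22 + freight 5219.03 = 51495.46
Buyer's account: insurance 571.47 + brokerage 301.72 + duty 5147.65 = 6020.84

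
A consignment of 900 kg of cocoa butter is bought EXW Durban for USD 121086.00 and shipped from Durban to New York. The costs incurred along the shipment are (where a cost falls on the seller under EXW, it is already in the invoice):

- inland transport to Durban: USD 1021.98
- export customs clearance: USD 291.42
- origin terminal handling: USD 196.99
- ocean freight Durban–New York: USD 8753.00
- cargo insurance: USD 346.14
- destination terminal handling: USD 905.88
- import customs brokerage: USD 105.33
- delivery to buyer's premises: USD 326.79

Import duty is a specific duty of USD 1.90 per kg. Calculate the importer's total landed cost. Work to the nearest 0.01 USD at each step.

EXW: the seller makes goods available at their premises; the buyer bears all onward costs.
CIF value = EXW price + inland to port + export clearance + origin terminal + freight + insurance = 121086.00 + 1021.98 + 291.42 + 196.99 + 8753.00 + 346.14 = 131695.53
Import duty = 900 × 1.90 = 1710.00
Buyer bears: inland to port 1021.98 + export clearance 291.42 + origin terminal 196.99 + freight 8753.00 + insurance 346.14 + destination terminal 905.88 + brokerage 105.33 + delivery 326.79 + duty 1710.00 = 13657.53
Landed cost = invoice 121086.00 + 13657.53 = 134743.53

Total landed cost: USD 134743.53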